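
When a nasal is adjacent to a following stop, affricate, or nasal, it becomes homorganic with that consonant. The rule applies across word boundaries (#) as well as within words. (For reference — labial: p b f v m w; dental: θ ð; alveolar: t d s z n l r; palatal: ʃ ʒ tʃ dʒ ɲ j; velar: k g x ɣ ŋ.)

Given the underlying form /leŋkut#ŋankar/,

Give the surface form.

/n/ before /k/ (velar) → [ŋ]

[leŋkut#ŋaŋkar]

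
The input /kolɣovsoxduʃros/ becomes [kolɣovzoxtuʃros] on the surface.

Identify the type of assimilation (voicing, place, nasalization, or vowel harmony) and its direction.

voicing assimilation, progressive

/s/→[z] /d/→[t].
Each target copies a feature from the preceding segment, so the direction is progressive.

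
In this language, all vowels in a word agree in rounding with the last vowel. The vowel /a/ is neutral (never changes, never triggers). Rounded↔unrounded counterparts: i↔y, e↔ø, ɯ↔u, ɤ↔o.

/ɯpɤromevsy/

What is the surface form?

[uporomøvsy]

/ɯ/ harmonizes with /y/ ([+round]) → [u]
/ɤ/ harmonizes with /y/ ([+round]) → [o]
/e/ harmonizes with /y/ ([+round]) → [ø]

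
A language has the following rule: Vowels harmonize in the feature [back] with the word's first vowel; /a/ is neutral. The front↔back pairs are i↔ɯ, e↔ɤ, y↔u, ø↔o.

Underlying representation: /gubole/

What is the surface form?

[gubolɤ]

/e/ harmonizes with /u/ ([+back]) → [ɤ]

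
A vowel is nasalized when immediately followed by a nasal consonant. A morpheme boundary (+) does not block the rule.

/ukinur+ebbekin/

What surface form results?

[ukĩnur+ebbekĩn]

/i/ before nasal /n/ → [ĩ]
/i/ before nasal /n/ → [ĩ]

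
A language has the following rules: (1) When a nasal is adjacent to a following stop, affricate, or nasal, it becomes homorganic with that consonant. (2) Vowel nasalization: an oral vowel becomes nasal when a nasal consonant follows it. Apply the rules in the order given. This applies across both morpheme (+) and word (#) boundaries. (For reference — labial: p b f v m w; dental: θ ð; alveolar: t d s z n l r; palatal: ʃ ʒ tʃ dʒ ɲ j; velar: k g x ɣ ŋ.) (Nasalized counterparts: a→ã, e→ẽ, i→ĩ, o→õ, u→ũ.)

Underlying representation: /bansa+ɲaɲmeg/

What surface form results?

Rule 1: /ɲ/ before /m/ (labial) → [m]
After rule 1: bansa+ɲammeg
Rule 2: /a/ before nasal /n/ → [ã]
Rule 2: /a/ before nasal /ɲ/ → [ã]
Rule 2: /a/ before nasal /m/ → [ã]

[bãnsã+ɲãmmeg]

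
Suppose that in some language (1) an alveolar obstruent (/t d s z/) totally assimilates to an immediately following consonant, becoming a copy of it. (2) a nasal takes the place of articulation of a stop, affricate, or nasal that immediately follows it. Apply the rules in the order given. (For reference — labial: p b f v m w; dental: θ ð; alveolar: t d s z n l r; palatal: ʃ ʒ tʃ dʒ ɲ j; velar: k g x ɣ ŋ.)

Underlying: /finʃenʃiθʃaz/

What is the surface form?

Rule 1: no segment meets the rule's conditions; no change.
After rule 1: finʃenʃiθʃaz
Rule 2: no segment meets the rule's conditions; no change.

[finʃenʃiθʃaz]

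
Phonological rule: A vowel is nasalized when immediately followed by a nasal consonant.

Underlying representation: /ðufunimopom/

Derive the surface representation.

[ðufũnĩmopõm]

/u/ before nasal /n/ → [ũ]
/i/ before nasal /m/ → [ĩ]
/o/ before nasal /m/ → [õ]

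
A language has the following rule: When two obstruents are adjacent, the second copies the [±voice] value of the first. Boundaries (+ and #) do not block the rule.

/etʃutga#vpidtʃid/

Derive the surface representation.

[etʃutka#vbiddʒid]

/g/ after /t/ (voiceless) → [k]
/p/ after /v/ (voiced) → [b]
/tʃ/ after /d/ (voiced) → [dʒ]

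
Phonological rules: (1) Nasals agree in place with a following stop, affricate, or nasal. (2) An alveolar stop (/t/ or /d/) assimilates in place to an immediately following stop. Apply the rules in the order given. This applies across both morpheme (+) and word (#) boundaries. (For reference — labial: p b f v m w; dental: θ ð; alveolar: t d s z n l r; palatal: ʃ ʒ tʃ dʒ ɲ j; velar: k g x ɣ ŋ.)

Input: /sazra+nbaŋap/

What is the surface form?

Rule 1: /n/ before /b/ (labial) → [m]
After rule 1: sazra+mbaŋap
Rule 2: no segment meets the rule's conditions; no change.

[sazra+mbaŋap]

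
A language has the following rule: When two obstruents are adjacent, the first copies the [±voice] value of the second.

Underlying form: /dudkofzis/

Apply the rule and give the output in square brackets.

/d/ before /k/ (voiceless) → [t]
/f/ before /z/ (voiced) → [v]

[dutkovzis]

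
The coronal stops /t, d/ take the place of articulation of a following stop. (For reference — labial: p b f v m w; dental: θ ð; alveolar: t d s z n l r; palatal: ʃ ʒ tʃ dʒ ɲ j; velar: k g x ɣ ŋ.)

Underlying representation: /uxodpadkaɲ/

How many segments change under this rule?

2

/d/ before /p/ (labial) → [b]
/d/ before /k/ (velar) → [g]
2 segments change.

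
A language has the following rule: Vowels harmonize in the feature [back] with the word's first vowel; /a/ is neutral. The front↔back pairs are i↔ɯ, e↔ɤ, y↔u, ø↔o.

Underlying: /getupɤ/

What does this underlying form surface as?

/u/ harmonizes with /e/ ([-back]) → [y]
/ɤ/ harmonizes with /e/ ([-back]) → [e]

[getype]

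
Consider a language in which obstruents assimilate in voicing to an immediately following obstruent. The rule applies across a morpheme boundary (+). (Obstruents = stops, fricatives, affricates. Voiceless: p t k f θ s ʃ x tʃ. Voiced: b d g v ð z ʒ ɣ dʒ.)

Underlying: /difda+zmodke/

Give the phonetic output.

[divda+zmotke]

/f/ before /d/ (voiced) → [v]
/d/ before /k/ (voiceless) → [t]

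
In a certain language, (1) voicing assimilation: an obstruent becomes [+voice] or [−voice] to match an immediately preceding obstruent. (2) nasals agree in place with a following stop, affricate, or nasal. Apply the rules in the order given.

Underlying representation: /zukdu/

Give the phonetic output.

[zuktu]

Rule 1: /d/ after /k/ (voiceless) → [t]
After rule 1: zuktu
Rule 2: no segment meets the rule's conditions; no change.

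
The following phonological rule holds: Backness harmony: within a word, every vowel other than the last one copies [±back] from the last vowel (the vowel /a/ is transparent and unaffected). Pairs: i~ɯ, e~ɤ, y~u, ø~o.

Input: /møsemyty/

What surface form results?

no segment meets the rule's conditions; no change.

[møsemyty]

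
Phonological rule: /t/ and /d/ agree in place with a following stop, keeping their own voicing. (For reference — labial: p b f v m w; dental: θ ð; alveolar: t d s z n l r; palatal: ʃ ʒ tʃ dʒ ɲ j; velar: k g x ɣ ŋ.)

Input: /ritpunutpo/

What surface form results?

[rippunuppo]

/t/ before /p/ (labial) → [p]
/t/ before /p/ (labial) → [p]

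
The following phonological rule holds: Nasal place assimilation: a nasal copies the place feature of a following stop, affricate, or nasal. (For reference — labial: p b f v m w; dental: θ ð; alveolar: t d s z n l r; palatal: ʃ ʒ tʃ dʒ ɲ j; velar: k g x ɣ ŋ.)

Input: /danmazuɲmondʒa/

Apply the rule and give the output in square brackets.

[dammazummoɲdʒa]

/n/ before /m/ (labial) → [m]
/ɲ/ before /m/ (labial) → [m]
/n/ before /dʒ/ (palatal) → [ɲ]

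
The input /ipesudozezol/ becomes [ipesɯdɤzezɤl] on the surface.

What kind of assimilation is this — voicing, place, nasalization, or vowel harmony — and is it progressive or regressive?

/u/→[ɯ] /o/→[ɤ] /o/→[ɤ].
Vowels agree with the first vowel, so the harmony is progressive.

vowel harmony, progressive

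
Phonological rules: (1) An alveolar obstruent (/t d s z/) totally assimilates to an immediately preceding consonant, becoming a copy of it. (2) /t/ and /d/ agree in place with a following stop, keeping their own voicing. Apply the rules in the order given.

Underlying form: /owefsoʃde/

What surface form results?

[oweffoʃʃe]

Rule 1: /s/ after /f/ → [f] (total assimilation)
Rule 1: /d/ after /ʃ/ → [ʃ] (total assimilation)
After rule 1: oweffoʃʃe
Rule 2: no segment meets the rule's conditions; no change.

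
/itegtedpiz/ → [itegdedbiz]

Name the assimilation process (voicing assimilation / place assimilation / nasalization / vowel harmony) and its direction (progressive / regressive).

/t/→[d] /p/→[b].
Each target copies a feature from the preceding segment, so the direction is progressive.

voicing assimilation, progressive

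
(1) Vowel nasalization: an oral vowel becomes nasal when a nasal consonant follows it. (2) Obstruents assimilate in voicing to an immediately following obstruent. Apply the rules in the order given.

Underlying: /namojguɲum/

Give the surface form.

Rule 1: /a/ before nasal /m/ → [ã]
Rule 1: /u/ before nasal /ɲ/ → [ũ]
Rule 1: /u/ before nasal /m/ → [ũ]
After rule 1: nãmojgũɲũm
Rule 2: no segment meets the rule's conditions; no change.

[nãmojgũɲũm]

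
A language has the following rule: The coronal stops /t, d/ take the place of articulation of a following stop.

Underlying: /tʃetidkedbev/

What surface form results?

[tʃetigkebbev]

/d/ before /k/ (velar) → [g]
/d/ before /b/ (labial) → [b]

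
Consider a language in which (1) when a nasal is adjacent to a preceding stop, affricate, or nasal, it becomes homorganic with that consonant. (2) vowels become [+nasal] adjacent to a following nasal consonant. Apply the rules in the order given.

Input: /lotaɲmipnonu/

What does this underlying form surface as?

[lotãɲɲipmõnu]

Rule 1: /m/ after /ɲ/ (palatal) → [ɲ]
Rule 1: /n/ after /p/ (labial) → [m]
After rule 1: lotaɲɲipmonu
Rule 2: /a/ before nasal /ɲ/ → [ã]
Rule 2: /o/ before nasal /n/ → [õ]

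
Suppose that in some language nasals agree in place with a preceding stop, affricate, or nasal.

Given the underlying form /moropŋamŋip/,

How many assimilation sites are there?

/ŋ/ after /p/ (labial) → [m]
/ŋ/ after /m/ (labial) → [m]
2 segments change.

2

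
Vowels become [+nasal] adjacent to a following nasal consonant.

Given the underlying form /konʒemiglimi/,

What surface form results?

[kõnʒẽmiglĩmi]

/o/ before nasal /n/ → [õ]
/e/ before nasal /m/ → [ẽ]
/i/ before nasal /m/ → [ĩ]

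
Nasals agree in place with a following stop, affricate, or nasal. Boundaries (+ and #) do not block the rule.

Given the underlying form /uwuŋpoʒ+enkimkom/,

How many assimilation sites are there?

3

/ŋ/ before /p/ (labial) → [m]
/n/ before /k/ (velar) → [ŋ]
/m/ before /k/ (velar) → [ŋ]
3 segments change.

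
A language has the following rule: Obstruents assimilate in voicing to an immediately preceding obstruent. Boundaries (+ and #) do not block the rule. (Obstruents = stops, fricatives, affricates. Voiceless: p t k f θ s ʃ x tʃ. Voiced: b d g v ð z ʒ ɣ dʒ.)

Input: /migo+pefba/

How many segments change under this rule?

1

/b/ after /f/ (voiceless) → [p]
1 segment changes.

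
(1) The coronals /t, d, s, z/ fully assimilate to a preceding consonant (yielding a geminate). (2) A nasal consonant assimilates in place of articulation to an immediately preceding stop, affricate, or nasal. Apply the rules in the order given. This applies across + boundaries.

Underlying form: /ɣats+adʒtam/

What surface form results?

Rule 1: /s/ after /t/ → [t] (total assimilation)
Rule 1: /t/ after /dʒ/ → [dʒ] (total assimilation)
After rule 1: ɣatt+adʒdʒam
Rule 2: no segment meets the rule's conditions; no change.

[ɣatt+adʒdʒam]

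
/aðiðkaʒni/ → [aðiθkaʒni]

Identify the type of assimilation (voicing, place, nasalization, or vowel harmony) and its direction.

voicing assimilation, regressive

/ð/→[θ].
Each target copies a feature from the following segment, so the direction is regressive.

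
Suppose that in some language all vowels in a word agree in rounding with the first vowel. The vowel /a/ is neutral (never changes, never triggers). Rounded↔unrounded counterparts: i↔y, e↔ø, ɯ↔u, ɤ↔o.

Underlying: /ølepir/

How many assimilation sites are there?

/e/ harmonizes with /ø/ ([+round]) → [ø]
/i/ harmonizes with /ø/ ([+round]) → [y]
2 segments change.

2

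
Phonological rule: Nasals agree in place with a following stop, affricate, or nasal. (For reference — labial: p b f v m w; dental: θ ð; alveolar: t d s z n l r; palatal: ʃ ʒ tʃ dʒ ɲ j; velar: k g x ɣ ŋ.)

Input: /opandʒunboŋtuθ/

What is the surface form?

/n/ before /dʒ/ (palatal) → [ɲ]
/n/ before /b/ (labial) → [m]
/ŋ/ before /t/ (alveolar) → [n]

[opaɲdʒumbontuθ]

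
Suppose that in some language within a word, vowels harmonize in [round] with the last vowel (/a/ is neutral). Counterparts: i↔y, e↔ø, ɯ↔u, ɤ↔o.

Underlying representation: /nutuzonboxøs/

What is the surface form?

[nutuzonboxøs]

no segment meets the rule's conditions; no change.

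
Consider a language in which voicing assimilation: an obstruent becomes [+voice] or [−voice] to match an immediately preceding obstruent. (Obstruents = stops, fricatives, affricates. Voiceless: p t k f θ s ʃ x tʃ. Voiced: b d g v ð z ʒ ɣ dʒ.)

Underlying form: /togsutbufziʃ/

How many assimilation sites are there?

3

/s/ after /g/ (voiced) → [z]
/b/ after /t/ (voiceless) → [p]
/z/ after /f/ (voiceless) → [s]
3 segments change.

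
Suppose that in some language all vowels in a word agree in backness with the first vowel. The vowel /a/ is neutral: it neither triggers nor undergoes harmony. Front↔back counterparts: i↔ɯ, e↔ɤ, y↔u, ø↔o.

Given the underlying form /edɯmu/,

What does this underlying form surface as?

/ɯ/ harmonizes with /e/ ([-back]) → [i]
/u/ harmonizes with /e/ ([-back]) → [y]

[edimy]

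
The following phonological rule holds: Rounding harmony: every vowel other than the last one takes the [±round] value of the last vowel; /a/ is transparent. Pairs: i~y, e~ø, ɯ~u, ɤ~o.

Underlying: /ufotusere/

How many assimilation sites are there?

3

/u/ harmonizes with /e/ ([-round]) → [ɯ]
/o/ harmonizes with /e/ ([-round]) → [ɤ]
/u/ harmonizes with /e/ ([-round]) → [ɯ]
3 segments change.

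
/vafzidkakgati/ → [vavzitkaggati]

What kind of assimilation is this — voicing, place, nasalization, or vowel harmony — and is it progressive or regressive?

/f/→[v] /d/→[t] /k/→[g].
Each target copies a feature from the following segment, so the direction is regressive.

voicing assimilation, regressive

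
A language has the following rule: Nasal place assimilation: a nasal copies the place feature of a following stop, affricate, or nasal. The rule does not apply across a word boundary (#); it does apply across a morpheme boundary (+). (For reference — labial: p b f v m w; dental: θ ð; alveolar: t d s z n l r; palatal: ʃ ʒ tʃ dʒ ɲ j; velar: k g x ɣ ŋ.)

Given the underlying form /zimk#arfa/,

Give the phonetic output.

[ziŋk#arfa]

/m/ before /k/ (velar) → [ŋ]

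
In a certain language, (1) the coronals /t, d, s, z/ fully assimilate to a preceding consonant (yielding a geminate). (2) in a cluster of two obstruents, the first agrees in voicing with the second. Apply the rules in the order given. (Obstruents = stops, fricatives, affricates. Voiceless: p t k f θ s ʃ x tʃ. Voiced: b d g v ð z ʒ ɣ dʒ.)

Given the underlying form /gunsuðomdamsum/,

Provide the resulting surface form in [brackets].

Rule 1: /s/ after /n/ → [n] (total assimilation)
Rule 1: /d/ after /m/ → [m] (total assimilation)
Rule 1: /s/ after /m/ → [m] (total assimilation)
After rule 1: gunnuðommammum
Rule 2: no segment meets the rule's conditions; no change.

[gunnuðommammum]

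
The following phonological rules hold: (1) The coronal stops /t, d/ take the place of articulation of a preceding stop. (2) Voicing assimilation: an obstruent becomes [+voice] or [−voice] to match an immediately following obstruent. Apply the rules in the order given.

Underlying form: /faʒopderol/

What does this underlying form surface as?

Rule 1: /d/ after /p/ (labial) → [b]
After rule 1: faʒopberol
Rule 2: /p/ before /b/ (voiced) → [b]

[faʒobberol]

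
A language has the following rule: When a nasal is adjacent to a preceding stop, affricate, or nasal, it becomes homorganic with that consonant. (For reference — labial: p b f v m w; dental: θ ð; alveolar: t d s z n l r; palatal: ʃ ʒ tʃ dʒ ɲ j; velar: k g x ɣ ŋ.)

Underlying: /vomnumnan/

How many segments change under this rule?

2

/n/ after /m/ (labial) → [m]
/n/ after /m/ (labial) → [m]
2 segments change.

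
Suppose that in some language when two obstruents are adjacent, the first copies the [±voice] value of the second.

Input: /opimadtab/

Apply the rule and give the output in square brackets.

/d/ before /t/ (voiceless) → [t]

[opimattab]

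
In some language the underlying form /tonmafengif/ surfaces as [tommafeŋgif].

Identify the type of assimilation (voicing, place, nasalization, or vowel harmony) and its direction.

place assimilation, regressive

/n/→[m] /n/→[ŋ].
Each target copies a feature from the following segment, so the direction is regressive.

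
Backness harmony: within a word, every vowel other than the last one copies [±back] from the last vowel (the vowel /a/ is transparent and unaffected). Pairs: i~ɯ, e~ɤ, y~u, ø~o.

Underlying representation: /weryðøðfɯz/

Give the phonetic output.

[wɤruðoðfɯz]

/e/ harmonizes with /ɯ/ ([+back]) → [ɤ]
/y/ harmonizes with /ɯ/ ([+back]) → [u]
/ø/ harmonizes with /ɯ/ ([+back]) → [o]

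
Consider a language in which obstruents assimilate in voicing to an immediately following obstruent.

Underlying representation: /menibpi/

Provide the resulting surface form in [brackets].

[menippi]

/b/ before /p/ (voiceless) → [p]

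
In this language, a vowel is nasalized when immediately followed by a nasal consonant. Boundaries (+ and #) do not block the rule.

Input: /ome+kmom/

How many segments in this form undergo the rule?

2

/o/ before nasal /m/ → [õ]
/o/ before nasal /m/ → [õ]
2 segments change.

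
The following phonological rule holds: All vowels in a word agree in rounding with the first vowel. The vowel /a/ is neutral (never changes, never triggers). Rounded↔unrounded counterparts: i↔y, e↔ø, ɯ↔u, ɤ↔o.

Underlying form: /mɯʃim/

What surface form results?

[mɯʃim]

no segment meets the rule's conditions; no change.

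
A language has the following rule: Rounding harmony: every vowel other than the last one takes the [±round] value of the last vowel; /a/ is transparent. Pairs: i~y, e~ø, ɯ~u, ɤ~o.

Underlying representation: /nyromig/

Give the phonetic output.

[nirɤmig]

/y/ harmonizes with /i/ ([-round]) → [i]
/o/ harmonizes with /i/ ([-round]) → [ɤ]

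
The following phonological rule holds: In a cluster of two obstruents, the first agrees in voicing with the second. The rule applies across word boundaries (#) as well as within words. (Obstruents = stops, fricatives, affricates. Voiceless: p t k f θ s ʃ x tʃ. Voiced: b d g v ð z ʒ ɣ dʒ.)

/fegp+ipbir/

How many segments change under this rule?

2

/g/ before /p/ (voiceless) → [k]
/p/ before /b/ (voiced) → [b]
2 segments change.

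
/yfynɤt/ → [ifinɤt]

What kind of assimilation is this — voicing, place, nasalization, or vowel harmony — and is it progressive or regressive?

/y/→[i] /y/→[i].
Vowels agree with the last vowel, so the harmony is regressive.

vowel harmony, regressive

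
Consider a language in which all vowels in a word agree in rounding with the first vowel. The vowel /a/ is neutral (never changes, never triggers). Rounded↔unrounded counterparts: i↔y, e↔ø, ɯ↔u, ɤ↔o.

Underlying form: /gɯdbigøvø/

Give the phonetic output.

/ø/ harmonizes with /ɯ/ ([-round]) → [e]
/ø/ harmonizes with /ɯ/ ([-round]) → [e]

[gɯdbigeve]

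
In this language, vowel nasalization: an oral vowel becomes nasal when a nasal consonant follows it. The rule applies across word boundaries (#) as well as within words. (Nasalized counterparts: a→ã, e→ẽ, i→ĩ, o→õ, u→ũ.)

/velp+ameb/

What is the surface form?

/a/ before nasal /m/ → [ã]

[velp+ãmeb]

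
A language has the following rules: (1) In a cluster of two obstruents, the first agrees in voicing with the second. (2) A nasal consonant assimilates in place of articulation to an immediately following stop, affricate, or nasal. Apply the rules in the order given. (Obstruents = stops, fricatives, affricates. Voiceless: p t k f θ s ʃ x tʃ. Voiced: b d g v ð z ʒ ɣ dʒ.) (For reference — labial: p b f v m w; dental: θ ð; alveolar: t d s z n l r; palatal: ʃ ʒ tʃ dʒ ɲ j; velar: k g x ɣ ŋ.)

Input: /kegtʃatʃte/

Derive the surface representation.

Rule 1: /g/ before /tʃ/ (voiceless) → [k]
After rule 1: kektʃatʃte
Rule 2: no segment meets the rule's conditions; no change.

[kektʃatʃte]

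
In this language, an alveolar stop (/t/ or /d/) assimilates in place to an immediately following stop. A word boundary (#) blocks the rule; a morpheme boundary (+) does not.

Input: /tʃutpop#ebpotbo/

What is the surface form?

/t/ before /p/ (labial) → [p]
/t/ before /b/ (labial) → [p]

[tʃuppop#ebpopbo]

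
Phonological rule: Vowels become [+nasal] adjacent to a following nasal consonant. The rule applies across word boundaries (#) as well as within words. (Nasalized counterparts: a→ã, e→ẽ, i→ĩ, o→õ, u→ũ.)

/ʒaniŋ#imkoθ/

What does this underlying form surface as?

/a/ before nasal /n/ → [ã]
/i/ before nasal /ŋ/ → [ĩ]
/i/ before nasal /m/ → [ĩ]

[ʒãnĩŋ#ĩmkoθ]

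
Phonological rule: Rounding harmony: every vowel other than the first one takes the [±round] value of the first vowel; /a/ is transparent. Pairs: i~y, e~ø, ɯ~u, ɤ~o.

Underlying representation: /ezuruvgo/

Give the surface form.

[ezɯrɯvgɤ]

/u/ harmonizes with /e/ ([-round]) → [ɯ]
/u/ harmonizes with /e/ ([-round]) → [ɯ]
/o/ harmonizes with /e/ ([-round]) → [ɤ]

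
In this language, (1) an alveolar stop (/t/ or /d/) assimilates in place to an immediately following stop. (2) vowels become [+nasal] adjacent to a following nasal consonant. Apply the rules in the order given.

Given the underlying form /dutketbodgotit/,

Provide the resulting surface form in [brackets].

Rule 1: /t/ before /k/ (velar) → [k]
Rule 1: /t/ before /b/ (labial) → [p]
Rule 1: /d/ before /g/ (velar) → [g]
After rule 1: dukkepboggotit
Rule 2: no segment meets the rule's conditions; no change.

[dukkepboggotit]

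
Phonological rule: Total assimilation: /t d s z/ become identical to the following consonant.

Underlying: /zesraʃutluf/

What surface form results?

[zerraʃulluf]

/s/ before /r/ → [r] (total assimilation)
/t/ before /l/ → [l] (total assimilation)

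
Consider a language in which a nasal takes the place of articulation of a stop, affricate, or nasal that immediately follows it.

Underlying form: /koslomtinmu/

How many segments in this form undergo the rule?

/m/ before /t/ (alveolar) → [n]
/n/ before /m/ (labial) → [m]
2 segments change.

2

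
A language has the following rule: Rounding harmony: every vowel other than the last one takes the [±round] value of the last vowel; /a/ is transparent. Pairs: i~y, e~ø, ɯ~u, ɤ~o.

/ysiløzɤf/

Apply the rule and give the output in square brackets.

[isilezɤf]

/y/ harmonizes with /ɤ/ ([-round]) → [i]
/ø/ harmonizes with /ɤ/ ([-round]) → [e]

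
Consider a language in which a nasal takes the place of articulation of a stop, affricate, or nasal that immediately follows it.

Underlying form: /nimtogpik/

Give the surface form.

/m/ before /t/ (alveolar) → [n]

[nintogpik]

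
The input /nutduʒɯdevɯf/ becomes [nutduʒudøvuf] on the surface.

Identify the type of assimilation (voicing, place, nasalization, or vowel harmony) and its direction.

vowel harmony, progressive

/ɯ/→[u] /e/→[ø] /ɯ/→[u].
Vowels agree with the first vowel, so the harmony is progressive.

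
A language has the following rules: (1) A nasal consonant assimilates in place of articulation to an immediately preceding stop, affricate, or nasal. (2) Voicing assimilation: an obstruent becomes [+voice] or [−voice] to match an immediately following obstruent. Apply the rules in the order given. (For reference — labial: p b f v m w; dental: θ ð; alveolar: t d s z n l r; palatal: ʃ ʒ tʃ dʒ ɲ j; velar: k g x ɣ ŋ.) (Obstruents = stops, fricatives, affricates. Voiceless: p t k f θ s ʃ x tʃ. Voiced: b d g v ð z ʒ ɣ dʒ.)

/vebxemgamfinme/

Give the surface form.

[vepxemgamfinne]

Rule 1: /m/ after /n/ (alveolar) → [n]
After rule 1: vebxemgamfinne
Rule 2: /b/ before /x/ (voiceless) → [p]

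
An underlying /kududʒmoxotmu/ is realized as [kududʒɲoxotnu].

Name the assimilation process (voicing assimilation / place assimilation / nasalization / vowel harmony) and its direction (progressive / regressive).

place assimilation, progressive

/m/→[ɲ] /m/→[n].
Each target copies a feature from the preceding segment, so the direction is progressive.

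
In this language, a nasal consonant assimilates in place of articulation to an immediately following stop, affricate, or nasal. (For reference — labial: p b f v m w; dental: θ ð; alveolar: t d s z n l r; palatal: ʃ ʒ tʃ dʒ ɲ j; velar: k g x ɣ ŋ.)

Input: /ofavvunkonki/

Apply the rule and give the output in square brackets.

/n/ before /k/ (velar) → [ŋ]
/n/ before /k/ (velar) → [ŋ]

[ofavvuŋkoŋki]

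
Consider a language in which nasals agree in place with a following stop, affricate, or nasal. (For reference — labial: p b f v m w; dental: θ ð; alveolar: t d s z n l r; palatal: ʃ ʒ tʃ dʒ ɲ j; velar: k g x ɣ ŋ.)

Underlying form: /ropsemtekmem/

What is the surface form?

/m/ before /t/ (alveolar) → [n]

[ropsentekmem]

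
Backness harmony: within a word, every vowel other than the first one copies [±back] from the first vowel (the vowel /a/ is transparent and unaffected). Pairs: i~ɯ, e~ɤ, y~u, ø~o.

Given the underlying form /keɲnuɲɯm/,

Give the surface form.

/u/ harmonizes with /e/ ([-back]) → [y]
/ɯ/ harmonizes with /e/ ([-back]) → [i]

[keɲnyɲim]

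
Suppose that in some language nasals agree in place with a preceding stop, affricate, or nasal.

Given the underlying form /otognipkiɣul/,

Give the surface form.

[otogŋipkiɣul]

/n/ after /g/ (velar) → [ŋ]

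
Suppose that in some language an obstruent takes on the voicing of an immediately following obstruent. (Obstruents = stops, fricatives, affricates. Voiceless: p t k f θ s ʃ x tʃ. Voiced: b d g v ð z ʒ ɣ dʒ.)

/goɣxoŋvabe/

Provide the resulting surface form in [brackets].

[goxxoŋvabe]

/ɣ/ before /x/ (voiceless) → [x]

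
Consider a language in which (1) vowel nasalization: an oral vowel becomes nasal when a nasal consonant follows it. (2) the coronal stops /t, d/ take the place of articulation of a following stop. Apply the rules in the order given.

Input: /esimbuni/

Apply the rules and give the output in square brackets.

Rule 1: /i/ before nasal /m/ → [ĩ]
Rule 1: /u/ before nasal /n/ → [ũ]
After rule 1: esĩmbũni
Rule 2: no segment meets the rule's conditions; no change.

[esĩmbũni]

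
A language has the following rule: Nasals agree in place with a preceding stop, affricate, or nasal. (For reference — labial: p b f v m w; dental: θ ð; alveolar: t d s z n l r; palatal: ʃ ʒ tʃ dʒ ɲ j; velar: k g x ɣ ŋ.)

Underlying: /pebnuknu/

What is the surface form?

/n/ after /b/ (labial) → [m]
/n/ after /k/ (velar) → [ŋ]

[pebmukŋu]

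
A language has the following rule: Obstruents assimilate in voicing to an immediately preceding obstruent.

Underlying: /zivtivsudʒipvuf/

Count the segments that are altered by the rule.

3

/t/ after /v/ (voiced) → [d]
/s/ after /v/ (voiced) → [z]
/v/ after /p/ (voiceless) → [f]
3 segments change.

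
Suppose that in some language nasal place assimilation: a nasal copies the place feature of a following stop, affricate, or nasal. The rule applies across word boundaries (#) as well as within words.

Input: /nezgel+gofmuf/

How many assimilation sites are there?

No segment meets the rule's conditions.

0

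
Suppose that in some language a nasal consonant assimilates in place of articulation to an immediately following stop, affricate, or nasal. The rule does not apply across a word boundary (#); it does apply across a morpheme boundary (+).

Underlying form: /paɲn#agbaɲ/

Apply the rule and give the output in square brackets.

/ɲ/ before /n/ (alveolar) → [n]

[pann#agbaɲ]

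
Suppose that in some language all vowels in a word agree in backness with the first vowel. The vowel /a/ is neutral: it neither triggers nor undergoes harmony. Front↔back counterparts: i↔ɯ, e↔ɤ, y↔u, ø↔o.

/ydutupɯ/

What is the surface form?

[ydytypi]

/u/ harmonizes with /y/ ([-back]) → [y]
/u/ harmonizes with /y/ ([-back]) → [y]
/ɯ/ harmonizes with /y/ ([-back]) → [i]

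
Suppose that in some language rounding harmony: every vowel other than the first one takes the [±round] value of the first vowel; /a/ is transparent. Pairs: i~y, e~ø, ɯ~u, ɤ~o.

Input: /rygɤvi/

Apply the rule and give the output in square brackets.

[rygovy]

/ɤ/ harmonizes with /y/ ([+round]) → [o]
/i/ harmonizes with /y/ ([+round]) → [y]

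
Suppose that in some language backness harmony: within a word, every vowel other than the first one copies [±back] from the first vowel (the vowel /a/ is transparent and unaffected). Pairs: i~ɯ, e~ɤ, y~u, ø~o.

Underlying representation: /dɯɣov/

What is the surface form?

[dɯɣov]

no segment meets the rule's conditions; no change.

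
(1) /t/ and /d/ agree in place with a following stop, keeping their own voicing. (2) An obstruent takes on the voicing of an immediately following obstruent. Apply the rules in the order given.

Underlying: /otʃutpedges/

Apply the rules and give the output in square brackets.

[otʃuppegges]

Rule 1: /t/ before /p/ (labial) → [p]
Rule 1: /d/ before /g/ (velar) → [g]
After rule 1: otʃuppegges
Rule 2: no segment meets the rule's conditions; no change.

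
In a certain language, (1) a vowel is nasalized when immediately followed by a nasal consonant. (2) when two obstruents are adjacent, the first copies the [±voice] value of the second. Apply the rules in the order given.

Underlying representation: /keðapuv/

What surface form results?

Rule 1: no segment meets the rule's conditions; no change.
After rule 1: keðapuv
Rule 2: no segment meets the rule's conditions; no change.

[keðapuv]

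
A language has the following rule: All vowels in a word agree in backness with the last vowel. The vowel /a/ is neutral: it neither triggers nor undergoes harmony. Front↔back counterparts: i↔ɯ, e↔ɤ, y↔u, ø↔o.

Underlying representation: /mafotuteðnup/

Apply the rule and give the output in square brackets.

[mafotutɤðnup]

/e/ harmonizes with /u/ ([+back]) → [ɤ]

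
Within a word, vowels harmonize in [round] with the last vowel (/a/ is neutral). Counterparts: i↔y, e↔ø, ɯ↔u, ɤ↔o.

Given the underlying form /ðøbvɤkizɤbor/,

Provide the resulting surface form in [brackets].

[ðøbvokyzobor]

/ɤ/ harmonizes with /o/ ([+round]) → [o]
/i/ harmonizes with /o/ ([+round]) → [y]
/ɤ/ harmonizes with /o/ ([+round]) → [o]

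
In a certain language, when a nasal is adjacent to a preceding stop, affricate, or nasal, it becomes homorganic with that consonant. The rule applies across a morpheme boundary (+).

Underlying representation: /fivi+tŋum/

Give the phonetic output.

[fivi+tnum]

/ŋ/ after /t/ (alveolar) → [n]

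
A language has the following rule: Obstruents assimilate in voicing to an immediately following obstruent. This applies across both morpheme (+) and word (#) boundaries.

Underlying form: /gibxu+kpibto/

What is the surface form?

/b/ before /x/ (voiceless) → [p]
/b/ before /t/ (voiceless) → [p]

[gipxu+kpipto]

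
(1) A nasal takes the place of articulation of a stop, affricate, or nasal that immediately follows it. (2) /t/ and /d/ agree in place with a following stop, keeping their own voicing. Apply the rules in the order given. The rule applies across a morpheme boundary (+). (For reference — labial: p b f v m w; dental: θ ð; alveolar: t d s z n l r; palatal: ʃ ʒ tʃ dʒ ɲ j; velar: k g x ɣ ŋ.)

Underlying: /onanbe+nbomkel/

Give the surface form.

Rule 1: /n/ before /b/ (labial) → [m]
Rule 1: /n/ before /b/ (labial) → [m]
Rule 1: /m/ before /k/ (velar) → [ŋ]
After rule 1: onambe+mboŋkel
Rule 2: no segment meets the rule's conditions; no change.

[onambe+mboŋkel]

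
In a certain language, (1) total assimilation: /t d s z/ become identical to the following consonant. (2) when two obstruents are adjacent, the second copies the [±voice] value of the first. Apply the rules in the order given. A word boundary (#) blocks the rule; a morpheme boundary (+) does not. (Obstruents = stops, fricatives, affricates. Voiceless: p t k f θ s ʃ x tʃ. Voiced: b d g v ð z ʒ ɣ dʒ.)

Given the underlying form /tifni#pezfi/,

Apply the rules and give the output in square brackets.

Rule 1: /z/ before /f/ → [f] (total assimilation)
After rule 1: tifni#peffi
Rule 2: no segment meets the rule's conditions; no change.

[tifni#peffi]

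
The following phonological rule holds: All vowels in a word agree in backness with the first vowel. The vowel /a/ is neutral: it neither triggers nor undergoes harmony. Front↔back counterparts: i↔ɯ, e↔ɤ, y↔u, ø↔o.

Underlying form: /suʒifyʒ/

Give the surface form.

[suʒɯfuʒ]

/i/ harmonizes with /u/ ([+back]) → [ɯ]
/y/ harmonizes with /u/ ([+back]) → [u]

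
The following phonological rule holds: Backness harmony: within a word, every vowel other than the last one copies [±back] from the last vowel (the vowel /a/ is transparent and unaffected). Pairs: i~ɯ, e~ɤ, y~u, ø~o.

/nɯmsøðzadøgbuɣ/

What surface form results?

[nɯmsoðzadogbuɣ]

/ø/ harmonizes with /u/ ([+back]) → [o]
/ø/ harmonizes with /u/ ([+back]) → [o]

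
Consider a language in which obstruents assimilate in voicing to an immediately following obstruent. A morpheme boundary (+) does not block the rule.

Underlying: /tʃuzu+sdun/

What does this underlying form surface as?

/s/ before /d/ (voiced) → [z]

[tʃuzu+zdun]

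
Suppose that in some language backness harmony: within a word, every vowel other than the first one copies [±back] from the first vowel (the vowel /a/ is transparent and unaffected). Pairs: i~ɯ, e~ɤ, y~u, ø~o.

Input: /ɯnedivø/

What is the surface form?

/e/ harmonizes with /ɯ/ ([+back]) → [ɤ]
/i/ harmonizes with /ɯ/ ([+back]) → [ɯ]
/ø/ harmonizes with /ɯ/ ([+back]) → [o]

[ɯnɤdɯvo]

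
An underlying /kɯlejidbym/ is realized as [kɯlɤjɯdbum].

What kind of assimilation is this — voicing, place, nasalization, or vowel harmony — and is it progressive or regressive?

vowel harmony, progressive

/e/→[ɤ] /i/→[ɯ] /y/→[u].
Vowels agree with the first vowel, so the harmony is progressive.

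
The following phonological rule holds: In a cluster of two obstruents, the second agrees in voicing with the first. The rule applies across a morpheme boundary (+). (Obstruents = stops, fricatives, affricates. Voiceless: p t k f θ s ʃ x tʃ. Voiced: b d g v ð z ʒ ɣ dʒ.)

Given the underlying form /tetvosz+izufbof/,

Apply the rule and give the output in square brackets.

/v/ after /t/ (voiceless) → [f]
/z/ after /s/ (voiceless) → [s]
/b/ after /f/ (voiceless) → [p]

[tetfoss+izufpof]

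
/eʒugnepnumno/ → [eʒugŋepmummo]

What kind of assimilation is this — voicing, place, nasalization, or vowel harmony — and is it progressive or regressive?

/n/→[ŋ] /n/→[m] /n/→[m].
Each target copies a feature from the preceding segment, so the direction is progressive.

place assimilation, progressive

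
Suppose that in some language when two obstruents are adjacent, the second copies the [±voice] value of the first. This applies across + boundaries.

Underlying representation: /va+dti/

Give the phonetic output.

[va+ddi]

/t/ after /d/ (voiced) → [d]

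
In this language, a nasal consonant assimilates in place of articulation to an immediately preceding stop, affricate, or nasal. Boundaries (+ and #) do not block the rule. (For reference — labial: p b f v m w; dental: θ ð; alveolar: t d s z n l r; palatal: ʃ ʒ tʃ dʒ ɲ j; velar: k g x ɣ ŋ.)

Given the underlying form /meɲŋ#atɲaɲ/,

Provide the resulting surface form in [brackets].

/ŋ/ after /ɲ/ (palatal) → [ɲ]
/ɲ/ after /t/ (alveolar) → [n]

[meɲɲ#atnaɲ]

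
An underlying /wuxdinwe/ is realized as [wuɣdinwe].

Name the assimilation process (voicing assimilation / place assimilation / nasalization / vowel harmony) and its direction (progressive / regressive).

/x/→[ɣ].
Each target copies a feature from the following segment, so the direction is regressive.

voicing assimilation, regressive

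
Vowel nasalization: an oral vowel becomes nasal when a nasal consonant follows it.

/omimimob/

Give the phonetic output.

/o/ before nasal /m/ → [õ]
/i/ before nasal /m/ → [ĩ]
/i/ before nasal /m/ → [ĩ]

[õmĩmĩmob]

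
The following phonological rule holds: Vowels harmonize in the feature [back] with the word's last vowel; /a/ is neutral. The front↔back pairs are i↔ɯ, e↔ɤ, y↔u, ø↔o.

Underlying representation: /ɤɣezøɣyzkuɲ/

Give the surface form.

[ɤɣɤzoɣuzkuɲ]

/e/ harmonizes with /u/ ([+back]) → [ɤ]
/ø/ harmonizes with /u/ ([+back]) → [o]
/y/ harmonizes with /u/ ([+back]) → [u]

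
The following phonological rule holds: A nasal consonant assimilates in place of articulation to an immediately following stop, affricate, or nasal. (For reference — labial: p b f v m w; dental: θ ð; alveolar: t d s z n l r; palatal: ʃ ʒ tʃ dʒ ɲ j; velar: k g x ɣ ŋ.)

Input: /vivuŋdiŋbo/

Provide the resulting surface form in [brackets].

[vivundimbo]

/ŋ/ before /d/ (alveolar) → [n]
/ŋ/ before /b/ (labial) → [m]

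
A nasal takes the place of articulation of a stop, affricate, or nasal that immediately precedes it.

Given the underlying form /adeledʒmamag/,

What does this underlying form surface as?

[adeledʒɲamag]

/m/ after /dʒ/ (palatal) → [ɲ]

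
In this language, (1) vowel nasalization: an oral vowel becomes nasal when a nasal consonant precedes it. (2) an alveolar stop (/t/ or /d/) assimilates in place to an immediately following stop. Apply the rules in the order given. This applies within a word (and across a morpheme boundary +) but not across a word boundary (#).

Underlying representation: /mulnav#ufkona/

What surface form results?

Rule 1: /u/ after nasal /m/ → [ũ]
Rule 1: /a/ after nasal /n/ → [ã]
Rule 1: /a/ after nasal /n/ → [ã]
After rule 1: mũlnãv#ufkonã
Rule 2: no segment meets the rule's conditions; no change.

[mũlnãv#ufkonã]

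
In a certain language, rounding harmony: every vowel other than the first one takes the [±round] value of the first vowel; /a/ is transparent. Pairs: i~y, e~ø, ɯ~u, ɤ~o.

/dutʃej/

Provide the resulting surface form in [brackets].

/e/ harmonizes with /u/ ([+round]) → [ø]

[dutʃøj]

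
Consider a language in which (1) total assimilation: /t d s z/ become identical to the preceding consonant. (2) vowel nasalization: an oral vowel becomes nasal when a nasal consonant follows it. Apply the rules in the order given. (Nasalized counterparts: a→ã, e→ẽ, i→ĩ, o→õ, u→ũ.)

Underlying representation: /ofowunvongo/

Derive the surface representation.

Rule 1: no segment meets the rule's conditions; no change.
After rule 1: ofowunvongo
Rule 2: /u/ before nasal /n/ → [ũ]
Rule 2: /o/ before nasal /n/ → [õ]

[ofowũnvõngo]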